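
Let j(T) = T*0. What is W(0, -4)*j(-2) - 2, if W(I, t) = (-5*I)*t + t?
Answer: -2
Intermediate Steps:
W(I, t) = t - 5*I*t (W(I, t) = -5*I*t + t = t - 5*I*t)
j(T) = 0
W(0, -4)*j(-2) - 2 = -4*(1 - 5*0)*0 - 2 = -4*(1 + 0)*0 - 2 = -4*1*0 - 2 = -4*0 - 2 = 0 - 2 = -2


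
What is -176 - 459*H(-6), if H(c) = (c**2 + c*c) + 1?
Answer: -33683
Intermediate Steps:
H(c) = 1 + 2*c**2 (H(c) = (c**2 + c**2) + 1 = 2*c**2 + 1 = 1 + 2*c**2)
-176 - 459*H(-6) = -176 - 459*(1 + 2*(-6)**2) = -176 - 459*(1 + 2*36) = -176 - 459*(1 + 72) = -176 - 459*73 = -176 - 33507 = -33683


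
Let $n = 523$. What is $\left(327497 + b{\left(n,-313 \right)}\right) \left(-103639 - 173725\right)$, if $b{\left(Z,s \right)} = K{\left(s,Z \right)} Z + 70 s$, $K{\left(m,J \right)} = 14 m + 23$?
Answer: $547563687880$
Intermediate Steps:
$K{\left(m,J \right)} = 23 + 14 m$
$b{\left(Z,s \right)} = 70 s + Z \left(23 + 14 s\right)$ ($b{\left(Z,s \right)} = \left(23 + 14 s\right) Z + 70 s = Z \left(23 + 14 s\right) + 70 s = 70 s + Z \left(23 + 14 s\right)$)
$\left(327497 + b{\left(n,-313 \right)}\right) \left(-103639 - 173725\right) = \left(327497 + \left(70 \left(-313\right) + 523 \left(23 + 14 \left(-313\right)\right)\right)\right) \left(-103639 - 173725\right) = \left(327497 + \left(-21910 + 523 \left(23 - 4382\right)\right)\right) \left(-277364\right) = \left(327497 + \left(-21910 + 523 \left(-4359\right)\right)\right) \left(-277364\right) = \left(327497 - 2301667\right) \left(-277364\right) = \left(-1974170\right) \left(-277364\right) = 547563687880$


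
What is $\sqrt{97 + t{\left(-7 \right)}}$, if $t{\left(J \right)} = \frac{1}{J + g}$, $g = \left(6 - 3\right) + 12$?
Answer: $\frac{\sqrt{1554}}{4} \approx 9.8552$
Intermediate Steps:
$g = 15$ ($g = \left(6 - 3\right) + 12 = 3 + 12 = 15$)
$t{\left(J \right)} = \frac{1}{15 + J}$ ($t{\left(J \right)} = \frac{1}{J + 15} = \frac{1}{15 + J}$)
$\sqrt{97 + t{\left(-7 \right)}} = \sqrt{97 + \frac{1}{15 - 7}} = \sqrt{97 + \frac{1}{8}} = \sqrt{\frac{777}{8}} = \frac{\sqrt{1554}}{4}$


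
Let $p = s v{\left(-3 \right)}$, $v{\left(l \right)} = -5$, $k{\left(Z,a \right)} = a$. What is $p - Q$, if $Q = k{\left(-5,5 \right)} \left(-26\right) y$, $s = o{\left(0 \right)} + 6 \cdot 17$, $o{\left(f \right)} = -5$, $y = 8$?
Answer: $555$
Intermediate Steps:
$s = 97$ ($s = -5 + 6 \cdot 17 = -5 + 102 = 97$)
$p = -485$ ($p = 97 \left(-5\right) = -485$)
$Q = -1040$ ($Q = 5 \left(-26\right) 8 = \left(-130\right) 8 = -1040$)
$p - Q = -485 - -1040 = -485 + 1040 = 555$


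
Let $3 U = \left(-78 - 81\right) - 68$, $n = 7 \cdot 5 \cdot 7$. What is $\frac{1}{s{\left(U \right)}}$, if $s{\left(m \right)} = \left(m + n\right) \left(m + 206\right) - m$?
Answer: $\frac{9}{199309} \approx 4.5156 \cdot 10^{-5}$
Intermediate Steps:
$n = 245$ ($n = 35 \cdot 7 = 245$)
$U = - \frac{227}{3}$ ($U = \frac{\left(-78 - 81\right) - 68}{3} = \frac{-159 - 68}{3} = \frac{1}{3} \left(-227\right) = - \frac{227}{3} \approx -75.667$)
$s{\left(m \right)} = - m + \left(206 + m\right) \left(245 + m\right)$ ($s{\left(m \right)} = \left(m + 245\right) \left(m + 206\right) - m = \left(245 + m\right) \left(206 + m\right) - m = \left(206 + m\right) \left(245 + m\right) - m = - m + \left(206 + m\right) \left(245 + m\right)$)
$\frac{1}{s{\left(U \right)}} = \frac{1}{50470 + \left(- \frac{227}{3}\right)^{2} + 450 \left(- \frac{227}{3}\right)} = \frac{1}{50470 + \frac{51529}{9} - 34050} = \frac{1}{\frac{199309}{9}} = \frac{9}{199309}$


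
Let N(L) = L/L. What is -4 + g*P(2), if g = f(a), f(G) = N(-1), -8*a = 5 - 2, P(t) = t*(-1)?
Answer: -6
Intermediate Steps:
P(t) = -t
a = -3/8 (a = -(5 - 2)/8 = -1/8*3 = -3/8 ≈ -0.37500)
N(L) = 1
f(G) = 1
g = 1
-4 + g*P(2) = -4 + 1*(-1*2) = -4 + 1*(-2) = -4 - 2 = -6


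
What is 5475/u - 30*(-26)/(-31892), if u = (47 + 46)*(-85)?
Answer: -177230/247163 ≈ -0.71706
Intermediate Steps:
u = -7905 (u = 93*(-85) = -7905)
5475/u - 30*(-26)/(-31892) = 5475/(-7905) - 30*(-26)/(-31892) = 5475*(-1/7905) + 780*(-1/31892) = -365/527 - 195/7973 = -177230/247163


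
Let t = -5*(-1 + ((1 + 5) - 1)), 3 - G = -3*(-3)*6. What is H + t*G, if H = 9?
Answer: 1029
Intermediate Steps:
G = -51 (G = 3 - (-3*(-3))*6 = 3 - 9*6 = 3 - 1*54 = 3 - 54 = -51)
t = -20 (t = -5*(-1 + (6 - 1)) = -5*(-1 + 5) = -5*4 = -20)
H + t*G = 9 - 20*(-51) = 9 + 1020 = 1029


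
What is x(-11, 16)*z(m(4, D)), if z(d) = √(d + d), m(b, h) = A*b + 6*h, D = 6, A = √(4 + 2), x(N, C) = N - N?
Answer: 0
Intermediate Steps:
x(N, C) = 0
A = √6 ≈ 2.4495
m(b, h) = 6*h + b*√6 (m(b, h) = √6*b + 6*h = b*√6 + 6*h = 6*h + b*√6)
z(d) = √2*√d (z(d) = √(2*d) = √2*√d)
x(-11, 16)*z(m(4, D)) = 0*(√2*√(6*6 + 4*√6)) = 0*(√2*√(36 + 4*√6)) = 0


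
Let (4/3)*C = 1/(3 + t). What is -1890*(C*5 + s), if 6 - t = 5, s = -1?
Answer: 945/8 ≈ 118.13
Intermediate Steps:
t = 1 (t = 6 - 1*5 = 6 - 5 = 1)
C = 3/16 (C = 3/(4*(3 + 1)) = (¾)/4 = (¾)*(¼) = 3/16 ≈ 0.18750)
-1890*(C*5 + s) = -1890*((3/16)*5 - 1) = -1890*(15/16 - 1) = -1890*(-1/16) = 945/8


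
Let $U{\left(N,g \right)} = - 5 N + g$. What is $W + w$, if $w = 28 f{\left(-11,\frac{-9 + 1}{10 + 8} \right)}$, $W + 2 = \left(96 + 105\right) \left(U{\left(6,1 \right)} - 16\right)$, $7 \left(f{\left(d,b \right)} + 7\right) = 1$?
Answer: $-9239$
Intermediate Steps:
$U{\left(N,g \right)} = g - 5 N$
$f{\left(d,b \right)} = - \frac{48}{7}$ ($f{\left(d,b \right)} = -7 + \frac{1}{7} \cdot 1 = -7 + \frac{1}{7} = - \frac{48}{7}$)
$W = -9047$ ($W = -2 + \left(96 + 105\right) \left(\left(1 - 30\right) - 16\right) = -2 + 201 \left(\left(1 - 30\right) - 16\right) = -2 + 201 \left(-29 - 16\right) = -2 + 201 \left(-45\right) = -2 - 9045 = -9047$)
$w = -192$ ($w = 28 \left(- \frac{48}{7}\right) = -192$)
$W + w = -9047 - 192 = -9239$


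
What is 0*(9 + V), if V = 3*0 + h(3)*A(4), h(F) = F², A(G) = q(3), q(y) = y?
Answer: 0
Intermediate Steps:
A(G) = 3
V = 27 (V = 3*0 + 3²*3 = 0 + 9*3 = 0 + 27 = 27)
0*(9 + V) = 0*(9 + 27) = 0*36 = 0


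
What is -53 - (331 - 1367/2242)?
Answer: -859561/2242 ≈ -383.39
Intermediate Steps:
-53 - (331 - 1367/2242) = -53 - 1*740735/2242 = -53 - 740735/2242 = -859561/2242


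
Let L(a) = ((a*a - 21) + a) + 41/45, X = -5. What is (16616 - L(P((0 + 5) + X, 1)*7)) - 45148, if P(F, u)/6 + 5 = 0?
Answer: -3258086/45 ≈ -72402.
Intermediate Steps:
P(F, u) = -30 (P(F, u) = -30 + 6*0 = -30 + 0 = -30)
L(a) = -904/45 + a + a**2 (L(a) = ((a**2 - 21) + a) + 41*(1/45) = ((-21 + a**2) + a) + 41/45 = (-21 + a + a**2) + 41/45 = -904/45 + a + a**2)
(16616 - L(P((0 + 5) + X, 1)*7)) - 45148 = (16616 - (-904/45 - 30*7 + (-30*7)**2)) - 45148 = (16616 - (-904/45 - 210 + (-210)**2)) - 45148 = (16616 - (-904/45 - 210 + 44100)) - 45148 = (16616 - 1*1974146/45) - 45148 = (16616 - 1974146/45) - 45148 = -1226426/45 - 45148 = -3258086/45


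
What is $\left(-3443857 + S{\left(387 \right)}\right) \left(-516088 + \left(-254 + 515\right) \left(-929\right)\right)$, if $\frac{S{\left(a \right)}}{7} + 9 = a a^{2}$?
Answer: $-305152538285657$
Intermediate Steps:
$S{\left(a \right)} = -63 + 7 a^{3}$ ($S{\left(a \right)} = -63 + 7 a a^{2} = -63 + 7 a^{3}$)
$\left(-3443857 + S{\left(387 \right)}\right) \left(-516088 + \left(-254 + 515\right) \left(-929\right)\right) = \left(-3443857 - \left(63 - 7 \cdot 387^{3}\right)\right) \left(-516088 + \left(-254 + 515\right) \left(-929\right)\right) = \left(-3443857 + \left(-63 + 7 \cdot 57960603\right)\right) \left(-516088 + 261 \left(-929\right)\right) = \left(-3443857 + \left(-63 + 405724221\right)\right) \left(-516088 - 242469\right) = \left(-3443857 + 405724158\right) \left(-758557\right) = 402280301 \left(-758557\right) = -305152538285657$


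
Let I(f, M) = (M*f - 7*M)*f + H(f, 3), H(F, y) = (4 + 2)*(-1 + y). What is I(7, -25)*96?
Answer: 1152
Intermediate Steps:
H(F, y) = -6 + 6*y (H(F, y) = 6*(-1 + y) = -6 + 6*y)
I(f, M) = 12 + f*(-7*M + M*f) (I(f, M) = (M*f - 7*M)*f + (-6 + 6*3) = (-7*M + M*f)*f + (-6 + 18) = f*(-7*M + M*f) + 12 = 12 + f*(-7*M + M*f))
I(7, -25)*96 = (12 - 25*7**2 - 7*(-25)*7)*96 = (12 - 25*49 + 1225)*96 = (12 - 1225 + 1225)*96 = 12*96 = 1152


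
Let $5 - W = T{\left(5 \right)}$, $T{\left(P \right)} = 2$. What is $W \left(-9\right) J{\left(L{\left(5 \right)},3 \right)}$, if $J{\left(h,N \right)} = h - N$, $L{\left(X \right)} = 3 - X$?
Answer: $135$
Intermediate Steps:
$W = 3$ ($W = 5 - 2 = 3$)
$W \left(-9\right) J{\left(L{\left(5 \right)},3 \right)} = 3 \left(-9\right) \left(\left(3 - 5\right) - 3\right) = - 27 \left(\left(3 - 5\right) - 3\right) = - 27 \left(-2 - 3\right) = \left(-27\right) \left(-5\right) = 135$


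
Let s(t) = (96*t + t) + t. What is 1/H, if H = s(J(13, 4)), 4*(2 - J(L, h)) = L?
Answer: -2/245 ≈ -0.0081633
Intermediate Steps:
J(L, h) = 2 - L/4
s(t) = 98*t (s(t) = 97*t + t = 98*t)
H = -245/2 (H = 98*(2 - ¼*13) = 98*(2 - 13/4) = 98*(-5/4) = -245/2 ≈ -122.50)
1/H = 1/(-245/2) = -2/245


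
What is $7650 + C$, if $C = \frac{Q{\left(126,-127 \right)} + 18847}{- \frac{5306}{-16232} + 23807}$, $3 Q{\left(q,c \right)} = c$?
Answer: $\frac{4434862937774}{579660795} \approx 7650.8$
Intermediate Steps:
$Q{\left(q,c \right)} = \frac{c}{3}$
$C = \frac{457856024}{579660795}$ ($C = \frac{\frac{1}{3} \left(-127\right) + 18847}{- \frac{5306}{-16232} + 23807} = \frac{- \frac{127}{3} + 18847}{\left(-5306\right) \left(- \frac{1}{16232}\right) + 23807} = \frac{56414}{3 \left(\frac{2653}{8116} + 23807\right)} = \frac{56414}{3 \cdot \frac{193220265}{8116}} = \frac{56414}{3} \cdot \frac{8116}{193220265} = \frac{457856024}{579660795} \approx 0.78987$)
$7650 + C = 7650 + \frac{457856024}{579660795} = \frac{4434862937774}{579660795}$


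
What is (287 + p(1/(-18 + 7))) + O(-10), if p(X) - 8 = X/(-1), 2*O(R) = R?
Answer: 3191/11 ≈ 290.09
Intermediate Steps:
O(R) = R/2
p(X) = 8 - X (p(X) = 8 + X/(-1) = 8 + X*(-1) = 8 - X)
(287 + p(1/(-18 + 7))) + O(-10) = (287 + (8 - 1/(-18 + 7))) + (½)*(-10) = (287 + (8 - 1/(-11))) - 5 = (287 + (8 - 1*(-1/11))) - 5 = (287 + (8 + 1/11)) - 5 = (287 + 89/11) - 5 = 3246/11 - 5 = 3191/11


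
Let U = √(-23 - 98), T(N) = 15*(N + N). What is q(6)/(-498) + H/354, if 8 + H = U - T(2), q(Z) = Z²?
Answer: -3884/14691 + 11*I/354 ≈ -0.26438 + 0.031073*I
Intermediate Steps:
T(N) = 30*N (T(N) = 15*(2*N) = 30*N)
U = 11*I (U = √(-121) = 11*I ≈ 11.0*I)
H = -68 + 11*I (H = -8 + (11*I - 30*2) = -8 + (11*I - 1*60) = -8 + (11*I - 60) = -8 + (-60 + 11*I) = -68 + 11*I ≈ -68.0 + 11.0*I)
q(6)/(-498) + H/354 = 6²/(-498) + (-68 + 11*I)/354 = 36*(-1/498) + (-68 + 11*I)*(1/354) = -6/83 + (-34/177 + 11*I/354) = -3884/14691 + 11*I/354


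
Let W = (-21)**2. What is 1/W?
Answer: 1/441 ≈ 0.0022676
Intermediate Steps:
W = 441
1/W = 1/441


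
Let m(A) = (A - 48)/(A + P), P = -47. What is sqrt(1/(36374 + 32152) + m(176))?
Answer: sqrt(11818076398)/109134 ≈ 0.99612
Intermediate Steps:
m(A) = (-48 + A)/(-47 + A) (m(A) = (A - 48)/(A - 47) = (-48 + A)/(-47 + A))
sqrt(1/(36374 + 32152) + m(176)) = sqrt(1/(36374 + 32152) + (-48 + 176)/(-47 + 176)) = sqrt(1/68526 + 128/129) = sqrt(2923819/2946618) = sqrt(11818076398)/109134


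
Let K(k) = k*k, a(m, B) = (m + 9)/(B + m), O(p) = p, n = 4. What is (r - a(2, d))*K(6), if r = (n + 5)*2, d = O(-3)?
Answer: 1044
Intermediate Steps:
d = -3
a(m, B) = (9 + m)/(B + m)
r = 18 (r = (4 + 5)*2 = 9*2 = 18)
K(k) = k²
(r - a(2, d))*K(6) = (18 - (9 + 2)/(-3 + 2))*6² = (18 - 11/(-1))*36 = (18 - (-1)*11)*36 = (18 - 1*(-11))*36 = (18 + 11)*36 = 29*36 = 1044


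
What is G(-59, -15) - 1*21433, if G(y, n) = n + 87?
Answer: -21361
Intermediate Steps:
G(y, n) = 87 + n
G(-59, -15) - 1*21433 = (87 - 15) - 1*21433 = 72 - 21433 = -21361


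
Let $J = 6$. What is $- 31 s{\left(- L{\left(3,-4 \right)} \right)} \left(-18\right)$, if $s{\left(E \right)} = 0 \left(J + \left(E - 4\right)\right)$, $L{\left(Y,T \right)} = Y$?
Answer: $0$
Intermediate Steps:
$s{\left(E \right)} = 0$ ($s{\left(E \right)} = 0 \left(6 + \left(E - 4\right)\right) = 0 \left(6 + \left(-4 + E\right)\right) = 0 \left(2 + E\right) = 0$)
$- 31 s{\left(- L{\left(3,-4 \right)} \right)} \left(-18\right) = \left(-31\right) 0 \left(-18\right) = 0 \left(-18\right) = 0$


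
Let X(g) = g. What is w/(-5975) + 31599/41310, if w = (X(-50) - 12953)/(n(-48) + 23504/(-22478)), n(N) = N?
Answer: 1089291520637/1511745600600 ≈ 0.72055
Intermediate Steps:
w = 146140717/551224 (w = (-50 - 12953)/(-48 + 23504/(-22478)) = -13003/(-48 + 23504*(-1/22478)) = -13003/(-48 - 11752/11239) = -13003/(-551224/11239) = -13003*(-11239/551224) = 146140717/551224 ≈ 265.12)
w/(-5975) + 31599/41310 = (146140717/551224)/(-5975) + 31599/41310 = (146140717/551224)*(-1/5975) + 31599*(1/41310) = -146140717/3293563400 + 3511/4590 = 1089291520637/1511745600600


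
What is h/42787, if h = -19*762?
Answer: -14478/42787 ≈ -0.33837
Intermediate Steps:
h = -14478
h/42787 = -14478/42787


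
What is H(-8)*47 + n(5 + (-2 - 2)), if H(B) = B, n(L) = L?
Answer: -375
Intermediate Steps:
H(-8)*47 + n(5 + (-2 - 2)) = -8*47 + (5 + (-2 - 2)) = -376 + (5 - 4) = -376 + 1 = -375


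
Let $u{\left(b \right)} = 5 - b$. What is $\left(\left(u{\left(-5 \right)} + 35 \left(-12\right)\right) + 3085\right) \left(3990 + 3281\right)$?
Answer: $19449925$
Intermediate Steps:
$\left(\left(u{\left(-5 \right)} + 35 \left(-12\right)\right) + 3085\right) \left(3990 + 3281\right) = \left(\left(\left(5 - -5\right) + 35 \left(-12\right)\right) + 3085\right) \left(3990 + 3281\right) = \left(\left(\left(5 + 5\right) - 420\right) + 3085\right) 7271 = \left(\left(10 - 420\right) + 3085\right) 7271 = \left(-410 + 3085\right) 7271 = 2675 \cdot 7271 = 19449925$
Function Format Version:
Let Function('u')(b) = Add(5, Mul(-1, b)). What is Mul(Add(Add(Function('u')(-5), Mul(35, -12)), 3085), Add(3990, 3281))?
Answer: 19449925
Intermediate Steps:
Mul(Add(Add(Function('u')(-5), Mul(35, -12)), 3085), Add(3990, 3281)) = Mul(Add(Add(Add(5, Mul(-1, -5)), Mul(35, -12)), 3085), Add(3990, 3281)) = Mul(Add(Add(Add(5, 5), -420), 3085), 7271) = Mul(Add(Add(10, -420), 3085), 7271) = Mul(Add(-410, 3085), 7271) = Mul(2675, 7271) = 19449925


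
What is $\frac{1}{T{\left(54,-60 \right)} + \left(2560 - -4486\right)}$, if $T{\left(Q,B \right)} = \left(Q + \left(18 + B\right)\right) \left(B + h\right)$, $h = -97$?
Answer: $\frac{1}{5162} \approx 0.00019372$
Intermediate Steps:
$T{\left(Q,B \right)} = \left(-97 + B\right) \left(18 + B + Q\right)$ ($T{\left(Q,B \right)} = \left(Q + \left(18 + B\right)\right) \left(B - 97\right) = \left(18 + B + Q\right) \left(-97 + B\right) = \left(-97 + B\right) \left(18 + B + Q\right)$)
$\frac{1}{T{\left(54,-60 \right)} + \left(2560 - -4486\right)} = \frac{1}{\left(-1746 + \left(-60\right)^{2} - 5238 - -4740 - 3240\right) + \left(2560 - -4486\right)} = \frac{1}{\left(-1746 + 3600 - 5238 + 4740 - 3240\right) + \left(2560 + 4486\right)} = \frac{1}{-1884 + 7046} = \frac{1}{5162}$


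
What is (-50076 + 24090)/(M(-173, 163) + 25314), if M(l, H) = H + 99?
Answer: -12993/12788 ≈ -1.0160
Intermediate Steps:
M(l, H) = 99 + H
(-50076 + 24090)/(M(-173, 163) + 25314) = (-50076 + 24090)/((99 + 163) + 25314) = -25986/(262 + 25314) = -25986/25576 = -25986*1/25576 = -12993/12788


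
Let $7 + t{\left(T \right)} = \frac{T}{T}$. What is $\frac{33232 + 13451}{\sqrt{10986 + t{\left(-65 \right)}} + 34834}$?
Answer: $\frac{116153973}{86671184} - \frac{20007 \sqrt{305}}{86671184} \approx 1.3361$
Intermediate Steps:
$t{\left(T \right)} = -6$ ($t{\left(T \right)} = -7 + \frac{T}{T} = -7 + 1 = -6$)
$\frac{33232 + 13451}{\sqrt{10986 + t{\left(-65 \right)}} + 34834} = \frac{33232 + 13451}{\sqrt{10986 - 6} + 34834} = \frac{46683}{\sqrt{10980} + 34834} = \frac{46683}{6 \sqrt{305} + 34834} = \frac{46683}{34834 + 6 \sqrt{305}}$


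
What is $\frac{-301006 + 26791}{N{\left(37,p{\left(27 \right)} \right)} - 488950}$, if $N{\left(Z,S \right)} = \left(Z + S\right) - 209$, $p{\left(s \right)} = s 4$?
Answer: $\frac{274215}{489014} \approx 0.56075$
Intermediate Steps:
$p{\left(s \right)} = 4 s$
$N{\left(Z,S \right)} = -209 + S + Z$ ($N{\left(Z,S \right)} = \left(S + Z\right) - 209 = -209 + S + Z$)
$\frac{-301006 + 26791}{N{\left(37,p{\left(27 \right)} \right)} - 488950} = \frac{-301006 + 26791}{\left(-209 + 4 \cdot 27 + 37\right) - 488950} = - \frac{274215}{\left(-209 + 108 + 37\right) - 488950} = - \frac{274215}{-64 - 488950} = - \frac{274215}{-489014} = \left(-274215\right) \left(- \frac{1}{489014}\right) = \frac{274215}{489014}$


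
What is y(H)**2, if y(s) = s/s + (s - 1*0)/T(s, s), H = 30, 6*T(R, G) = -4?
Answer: 1936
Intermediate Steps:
T(R, G) = -2/3 (T(R, G) = (1/6)*(-4) = -2/3)
y(s) = 1 - 3*s/2 (y(s) = s/s + (s - 1*0)/(-2/3) = 1 + (s + 0)*(-3/2) = 1 + s*(-3/2) = 1 - 3*s/2)
y(H)**2 = (1 - 3/2*30)**2 = (1 - 45)**2 = (-44)**2 = 1936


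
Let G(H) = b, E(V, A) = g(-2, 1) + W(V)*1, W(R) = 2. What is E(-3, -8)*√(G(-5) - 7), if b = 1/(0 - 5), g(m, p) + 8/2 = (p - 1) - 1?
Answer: -18*I*√5/5 ≈ -8.0499*I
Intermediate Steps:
g(m, p) = -6 + p (g(m, p) = -4 + ((p - 1) - 1) = -4 + ((-1 + p) - 1) = -4 + (-2 + p) = -6 + p)
b = -⅕ (b = 1/(-5) = -⅕ ≈ -0.20000)
E(V, A) = -3 (E(V, A) = (-6 + 1) + 2*1 = -5 + 2 = -3)
G(H) = -⅕
E(-3, -8)*√(G(-5) - 7) = -3*√(-⅕ - 7) = -18*I*√5/5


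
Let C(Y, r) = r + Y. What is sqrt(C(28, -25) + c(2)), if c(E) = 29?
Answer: 4*sqrt(2) ≈ 5.6569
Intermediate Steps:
C(Y, r) = Y + r
sqrt(C(28, -25) + c(2)) = sqrt((28 - 25) + 29) = sqrt(3 + 29) = sqrt(32) = 4*sqrt(2)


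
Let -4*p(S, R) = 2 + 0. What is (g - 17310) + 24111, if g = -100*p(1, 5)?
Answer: 6851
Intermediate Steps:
p(S, R) = -½ (p(S, R) = -(2 + 0)/4 = -¼*2 = -½)
g = 50 (g = -100*(-½) = 50)
(g - 17310) + 24111 = (50 - 17310) + 24111 = -17260 + 24111 = 6851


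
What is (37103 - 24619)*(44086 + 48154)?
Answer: 1151524160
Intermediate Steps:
(37103 - 24619)*(44086 + 48154) = 12484*92240 = 1151524160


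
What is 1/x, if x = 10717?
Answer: 1/10717 ≈ 9.3310e-5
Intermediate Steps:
1/x = 1/10717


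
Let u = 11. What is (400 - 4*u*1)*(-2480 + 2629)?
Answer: 53044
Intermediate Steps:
(400 - 4*u*1)*(-2480 + 2629) = (400 - 4*11*1)*(-2480 + 2629) = (400 - 44*1)*149 = (400 - 44)*149 = 356*149 = 53044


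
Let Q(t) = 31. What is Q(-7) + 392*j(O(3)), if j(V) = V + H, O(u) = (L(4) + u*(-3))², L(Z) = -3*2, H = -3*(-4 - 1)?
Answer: 94111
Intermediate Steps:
H = 15 (H = -3*(-5) = 15)
L(Z) = -6
O(u) = (-6 - 3*u)² (O(u) = (-6 + u*(-3))² = (-6 - 3*u)²)
j(V) = 15 + V (j(V) = V + 15 = 15 + V)
Q(-7) + 392*j(O(3)) = 31 + 392*(15 + 9*(2 + 3)²) = 31 + 392*(15 + 9*5²) = 31 + 392*(15 + 9*25) = 31 + 392*(15 + 225) = 31 + 392*240 = 31 + 94080 = 94111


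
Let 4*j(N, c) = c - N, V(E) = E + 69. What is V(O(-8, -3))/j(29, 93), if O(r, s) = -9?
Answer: 15/4 ≈ 3.7500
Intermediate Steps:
V(E) = 69 + E
j(N, c) = -N/4 + c/4 (j(N, c) = (c - N)/4 = -N/4 + c/4)
V(O(-8, -3))/j(29, 93) = (69 - 9)/(-1/4*29 + (1/4)*93) = 60/(-29/4 + 93/4) = 60/16 = 60*(1/16) = 15/4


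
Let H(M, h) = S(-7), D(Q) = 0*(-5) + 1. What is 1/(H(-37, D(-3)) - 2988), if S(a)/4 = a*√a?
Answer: I/(4*(-747*I + 7*√7)) ≈ -0.00033447 + 8.2924e-6*I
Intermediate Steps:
S(a) = 4*a^(3/2) (S(a) = 4*(a*√a) = 4*a^(3/2))
D(Q) = 1 (D(Q) = 0 + 1 = 1)
H(M, h) = -28*I*√7 (H(M, h) = 4*(-7)^(3/2) = 4*(-7*I*√7) = -28*I*√7)
1/(H(-37, D(-3)) - 2988) = 1/(-28*I*√7 - 2988) = 1/(-2988 - 28*I*√7)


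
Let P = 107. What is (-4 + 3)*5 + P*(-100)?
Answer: -10705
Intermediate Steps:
(-4 + 3)*5 + P*(-100) = (-4 + 3)*5 + 107*(-100) = -1*5 - 10700 = -5 - 10700 = -10705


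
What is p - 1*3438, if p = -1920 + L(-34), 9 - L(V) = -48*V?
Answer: -6981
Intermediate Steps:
L(V) = 9 + 48*V (L(V) = 9 - (-48)*V = 9 + 48*V)
p = -3543 (p = -1920 + (9 + 48*(-34)) = -1920 + (9 - 1632) = -1920 - 1623 = -3543)
p - 1*3438 = -3543 - 1*3438 = -3543 - 3438 = -6981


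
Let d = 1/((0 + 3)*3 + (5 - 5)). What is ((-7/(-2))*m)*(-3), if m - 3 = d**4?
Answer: -68894/2187 ≈ -31.502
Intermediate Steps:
d = 1/9 (d = 1/(3*3 + 0) = 1/(9 + 0) = 1/9 ≈ 0.11111)
m = 19684/6561 (m = 3 + (1/9)**4 = 3 + 1/6561 = 19684/6561 ≈ 3.0002)
((-7/(-2))*m)*(-3) = (-7/(-2)*(19684/6561))*(-3) = (-7*(-1/2)*(19684/6561))*(-3) = ((7/2)*(19684/6561))*(-3) = (68894/6561)*(-3) = -68894/2187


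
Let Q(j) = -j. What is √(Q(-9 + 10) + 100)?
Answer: 3*√11 ≈ 9.9499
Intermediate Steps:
√(Q(-9 + 10) + 100) = √(-(-9 + 10) + 100) = √(-1*1 + 100) = √(-1 + 100) = √99 = 3*√11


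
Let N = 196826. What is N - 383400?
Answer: -186574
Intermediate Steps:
N - 383400 = 196826 - 383400 = -186574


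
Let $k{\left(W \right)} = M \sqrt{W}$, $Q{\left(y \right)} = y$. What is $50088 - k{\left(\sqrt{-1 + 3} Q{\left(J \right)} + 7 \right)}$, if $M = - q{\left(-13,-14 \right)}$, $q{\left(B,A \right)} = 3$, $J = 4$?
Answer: $50088 + 3 \sqrt{7 + 4 \sqrt{2}} \approx 50099.0$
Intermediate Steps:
$M = -3$ ($M = \left(-1\right) 3 = -3$)
$k{\left(W \right)} = - 3 \sqrt{W}$
$50088 - k{\left(\sqrt{-1 + 3} Q{\left(J \right)} + 7 \right)} = 50088 - - 3 \sqrt{\sqrt{-1 + 3} \cdot 4 + 7} = 50088 - - 3 \sqrt{\sqrt{2} \cdot 4 + 7} = 50088 - - 3 \sqrt{4 \sqrt{2} + 7} = 50088 - - 3 \sqrt{7 + 4 \sqrt{2}} = 50088 + 3 \sqrt{7 + 4 \sqrt{2}}$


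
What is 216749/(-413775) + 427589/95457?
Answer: 52078476394/13165906725 ≈ 3.9556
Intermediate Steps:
216749/(-413775) + 427589/95457 = 216749*(-1/413775) + 427589*(1/95457) = -216749/413775 + 427589/95457 = 52078476394/13165906725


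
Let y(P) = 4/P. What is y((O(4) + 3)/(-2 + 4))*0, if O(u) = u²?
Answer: 0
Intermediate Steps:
y((O(4) + 3)/(-2 + 4))*0 = (4/(((4² + 3)/(-2 + 4))))*0 = (4/(((16 + 3)/2)))*0 = (4/((19*(½))))*0 = (4/(19/2))*0 = (4*(2/19))*0 = (8/19)*0 = 0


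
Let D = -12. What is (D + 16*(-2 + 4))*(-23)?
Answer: -460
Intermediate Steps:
(D + 16*(-2 + 4))*(-23) = (-12 + 16*(-2 + 4))*(-23) = (-12 + 16*2)*(-23) = (-12 + 32)*(-23) = 20*(-23) = -460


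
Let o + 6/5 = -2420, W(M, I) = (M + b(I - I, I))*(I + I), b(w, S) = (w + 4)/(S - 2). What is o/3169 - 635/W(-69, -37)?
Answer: -561340201/631993670 ≈ -0.88821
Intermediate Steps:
b(w, S) = (4 + w)/(-2 + S)
W(M, I) = 2*I*(M + 4/(-2 + I)) (W(M, I) = (M + (4 + (I - I))/(-2 + I))*(I + I) = (M + (4 + 0)/(-2 + I))*(2*I) = (M + 4/(-2 + I))*(2*I) = 2*I*(M + 4/(-2 + I)))
o = -12106/5 (o = -6/5 - 2420 = -12106/5 ≈ -2421.2)
o/3169 - 635/W(-69, -37) = -12106/5/3169 - 635*(-(-2 - 37)/(74*(4 - 69*(-2 - 37)))) = -12106/5*1/3169 - 635*39/(74*(4 - 69*(-39))) = -12106/15845 - 635*39/(74*(4 + 2691)) = -12106/15845 - 635/(2*(-37)*(-1/39)*2695) = -12106/15845 - 635/199430/39 = -12106/15845 - 635*39/199430 = -12106/15845 - 4953/39886 = -561340201/631993670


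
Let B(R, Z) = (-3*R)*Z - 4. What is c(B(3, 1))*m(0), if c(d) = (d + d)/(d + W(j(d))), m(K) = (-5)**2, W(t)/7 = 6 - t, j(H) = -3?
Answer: -13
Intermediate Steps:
W(t) = 42 - 7*t (W(t) = 7*(6 - t) = 42 - 7*t)
B(R, Z) = -4 - 3*R*Z (B(R, Z) = -3*R*Z - 4 = -4 - 3*R*Z)
m(K) = 25
c(d) = 2*d/(63 + d) (c(d) = (d + d)/(d + (42 - 7*(-3))) = (2*d)/(d + (42 + 21)) = (2*d)/(d + 63) = (2*d)/(63 + d) = 2*d/(63 + d))
c(B(3, 1))*m(0) = (2*(-4 - 3*3*1)/(63 + (-4 - 3*3*1)))*25 = (2*(-4 - 9)/(63 + (-4 - 9)))*25 = (2*(-13)/(63 - 13))*25 = (2*(-13)/50)*25 = (2*(-13)*(1/50))*25 = -13/25*25 = -13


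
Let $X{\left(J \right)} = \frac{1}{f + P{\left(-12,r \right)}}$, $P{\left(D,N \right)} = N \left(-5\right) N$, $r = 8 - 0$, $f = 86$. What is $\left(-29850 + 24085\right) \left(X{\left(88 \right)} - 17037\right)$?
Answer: $\frac{22983089135}{234} \approx 9.8218 \cdot 10^{7}$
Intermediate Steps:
$r = 8$ ($r = 8 + 0 = 8$)
$P{\left(D,N \right)} = - 5 N^{2}$ ($P{\left(D,N \right)} = - 5 N N = - 5 N^{2}$)
$X{\left(J \right)} = - \frac{1}{234}$ ($X{\left(J \right)} = \frac{1}{86 - 5 \cdot 8^{2}} = \frac{1}{86 - 320} = \frac{1}{-234} = - \frac{1}{234}$)
$\left(-29850 + 24085\right) \left(X{\left(88 \right)} - 17037\right) = \left(-29850 + 24085\right) \left(- \frac{1}{234} - 17037\right) = \left(-5765\right) \left(- \frac{3986659}{234}\right) = \frac{22983089135}{234}$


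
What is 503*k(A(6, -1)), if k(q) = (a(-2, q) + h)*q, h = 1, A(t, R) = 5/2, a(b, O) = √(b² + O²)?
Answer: 2515/2 + 2515*√41/4 ≈ 5283.5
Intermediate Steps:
a(b, O) = √(O² + b²)
A(t, R) = 5/2 (A(t, R) = 5*(½) = 5/2)
k(q) = q*(1 + √(4 + q²)) (k(q) = (√(q² + (-2)²) + 1)*q = (√(q² + 4) + 1)*q = (√(4 + q²) + 1)*q = (1 + √(4 + q²))*q = q*(1 + √(4 + q²)))
503*k(A(6, -1)) = 503*(5*(1 + √(4 + (5/2)²))/2) = 503*(5*(1 + √(4 + 25/4))/2) = 503*(5*(1 + √(41/4))/2) = 503*(5*(1 + √41/2)/2) = 503*(5/2 + 5*√41/4) = 2515/2 + 2515*√41/4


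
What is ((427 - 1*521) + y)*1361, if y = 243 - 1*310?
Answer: -219121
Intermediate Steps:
y = -67 (y = 243 - 310 = -67)
((427 - 1*521) + y)*1361 = ((427 - 1*521) - 67)*1361 = ((427 - 521) - 67)*1361 = (-94 - 67)*1361 = -161*1361 = -219121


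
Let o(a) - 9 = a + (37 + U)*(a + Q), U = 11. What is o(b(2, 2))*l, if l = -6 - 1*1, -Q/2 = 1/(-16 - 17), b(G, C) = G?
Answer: -8463/11 ≈ -769.36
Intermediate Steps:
Q = 2/33 (Q = -2/(-16 - 17) = -2/(-33) = -2*(-1/33) = 2/33 ≈ 0.060606)
o(a) = 131/11 + 49*a (o(a) = 9 + (a + (37 + 11)*(a + 2/33)) = 9 + (a + 48*(2/33 + a)) = 9 + (a + (32/11 + 48*a)) = 9 + (32/11 + 49*a) = 131/11 + 49*a)
l = -7 (l = -6 - 1 = -7)
o(b(2, 2))*l = (131/11 + 49*2)*(-7) = (131/11 + 98)*(-7) = (1209/11)*(-7) = -8463/11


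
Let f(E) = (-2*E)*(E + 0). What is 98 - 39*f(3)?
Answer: 800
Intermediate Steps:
f(E) = -2*E**2 (f(E) = (-2*E)*E = -2*E**2)
98 - 39*f(3) = 98 - (-78)*3**2 = 98 - (-78)*9 = 98 - 39*(-18) = 98 + 702 = 800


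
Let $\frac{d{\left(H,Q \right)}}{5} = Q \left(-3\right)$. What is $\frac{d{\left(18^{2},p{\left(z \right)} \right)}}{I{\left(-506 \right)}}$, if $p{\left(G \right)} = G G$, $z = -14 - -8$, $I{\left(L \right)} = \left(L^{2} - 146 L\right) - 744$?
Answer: $- \frac{135}{82292} \approx -0.0016405$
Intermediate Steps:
$I{\left(L \right)} = -744 + L^{2} - 146 L$
$z = -6$ ($z = -14 + 8 = -6$)
$p{\left(G \right)} = G^{2}$
$d{\left(H,Q \right)} = - 15 Q$ ($d{\left(H,Q \right)} = 5 Q \left(-3\right) = 5 \left(- 3 Q\right) = - 15 Q$)
$\frac{d{\left(18^{2},p{\left(z \right)} \right)}}{I{\left(-506 \right)}} = \frac{\left(-15\right) \left(-6\right)^{2}}{-744 + \left(-506\right)^{2} - -73876} = \frac{\left(-15\right) 36}{-744 + 256036 + 73876} = - \frac{540}{329168} = \left(-540\right) \frac{1}{329168} = - \frac{135}{82292}$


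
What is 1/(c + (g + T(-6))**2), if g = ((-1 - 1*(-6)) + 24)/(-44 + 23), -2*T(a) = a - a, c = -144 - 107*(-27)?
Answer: 441/1211386 ≈ 0.00036405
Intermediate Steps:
c = 2745 (c = -144 + 2889 = 2745)
T(a) = 0 (T(a) = -(a - a)/2 = -1/2*0 = 0)
g = -29/21 (g = ((-1 + 6) + 24)/(-21) = (5 + 24)*(-1/21) = 29*(-1/21) = -29/21 ≈ -1.3810)
1/(c + (g + T(-6))**2) = 1/(2745 + (-29/21 + 0)**2) = 1/(2745 + (-29/21)**2) = 1/(2745 + 841/441) = 1/(1211386/441) = 441/1211386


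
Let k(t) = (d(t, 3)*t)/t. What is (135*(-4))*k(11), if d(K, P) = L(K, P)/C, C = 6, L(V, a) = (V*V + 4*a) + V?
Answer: -12960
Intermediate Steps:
L(V, a) = V + V² + 4*a (L(V, a) = (V² + 4*a) + V = V + V² + 4*a)
d(K, P) = K/6 + K²/6 + 2*P/3 (d(K, P) = (K + K² + 4*P)/6 = (K + K² + 4*P)*(⅙) = K/6 + K²/6 + 2*P/3)
k(t) = 2 + t/6 + t²/6 (k(t) = ((t/6 + t²/6 + (⅔)*3)*t)/t = ((t/6 + t²/6 + 2)*t)/t = ((2 + t/6 + t²/6)*t)/t = (t*(2 + t/6 + t²/6))/t = 2 + t/6 + t²/6)
(135*(-4))*k(11) = (135*(-4))*(2 + (⅙)*11 + (⅙)*11²) = -540*(2 + 11/6 + (⅙)*121) = -540*(2 + 11/6 + 121/6) = -540*24 = -12960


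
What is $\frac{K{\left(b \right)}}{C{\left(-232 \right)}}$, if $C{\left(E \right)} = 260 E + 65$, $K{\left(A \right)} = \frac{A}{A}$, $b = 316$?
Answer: $- \frac{1}{60255} \approx -1.6596 \cdot 10^{-5}$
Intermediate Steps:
$K{\left(A \right)} = 1$
$C{\left(E \right)} = 65 + 260 E$
$\frac{K{\left(b \right)}}{C{\left(-232 \right)}} = 1 \frac{1}{65 + 260 \left(-232\right)} = 1 \frac{1}{65 - 60320} = 1 \frac{1}{-60255} = 1 \left(- \frac{1}{60255}\right) = - \frac{1}{60255}$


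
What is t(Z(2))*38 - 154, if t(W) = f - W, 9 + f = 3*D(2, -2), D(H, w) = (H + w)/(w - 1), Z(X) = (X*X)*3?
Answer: -952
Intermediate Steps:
Z(X) = 3*X² (Z(X) = X²*3 = 3*X²)
D(H, w) = (H + w)/(-1 + w)
f = -9 (f = -9 + 3*((2 - 2)/(-1 - 2)) = -9 + 3*(0/(-3)) = -9 + 3*(-⅓*0) = -9 + 3*0 = -9 + 0 = -9)
t(W) = -9 - W
t(Z(2))*38 - 154 = (-9 - 3*2²)*38 - 154 = (-9 - 3*4)*38 - 154 = (-9 - 1*12)*38 - 154 = (-9 - 12)*38 - 154 = -21*38 - 154 = -798 - 154 = -952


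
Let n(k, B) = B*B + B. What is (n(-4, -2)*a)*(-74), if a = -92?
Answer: 13616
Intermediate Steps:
n(k, B) = B + B² (n(k, B) = B² + B = B + B²)
(n(-4, -2)*a)*(-74) = (-2*(1 - 2)*(-92))*(-74) = (-2*(-1)*(-92))*(-74) = (2*(-92))*(-74) = -184*(-74) = 13616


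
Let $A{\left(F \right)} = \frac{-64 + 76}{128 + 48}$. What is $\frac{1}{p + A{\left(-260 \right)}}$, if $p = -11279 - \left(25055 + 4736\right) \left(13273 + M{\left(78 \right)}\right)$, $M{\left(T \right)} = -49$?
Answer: $- \frac{44}{17334568369} \approx -2.5383 \cdot 10^{-9}$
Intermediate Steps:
$A{\left(F \right)} = \frac{3}{44}$ ($A{\left(F \right)} = \frac{12}{176} = 12 \cdot \frac{1}{176} = \frac{3}{44}$)
$p = -393967463$ ($p = -11279 - \left(25055 + 4736\right) \left(13273 - 49\right) = -11279 - 29791 \cdot 13224 = -11279 - 393956184 = -393967463$)
$\frac{1}{p + A{\left(-260 \right)}} = \frac{1}{-393967463 + \frac{3}{44}} = \frac{1}{- \frac{17334568369}{44}} = - \frac{44}{17334568369}$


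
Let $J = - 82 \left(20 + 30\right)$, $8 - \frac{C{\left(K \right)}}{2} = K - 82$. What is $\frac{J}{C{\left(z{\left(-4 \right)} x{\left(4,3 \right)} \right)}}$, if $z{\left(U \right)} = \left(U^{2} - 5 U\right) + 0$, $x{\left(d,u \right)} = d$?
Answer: $\frac{1025}{27} \approx 37.963$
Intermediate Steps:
$z{\left(U \right)} = U^{2} - 5 U$
$C{\left(K \right)} = 180 - 2 K$ ($C{\left(K \right)} = 16 - 2 \left(K - 82\right) = 16 - 2 \left(-82 + K\right) = 16 - \left(-164 + 2 K\right) = 180 - 2 K$)
$J = -4100$ ($J = \left(-82\right) 50 = -4100$)
$\frac{J}{C{\left(z{\left(-4 \right)} x{\left(4,3 \right)} \right)}} = - \frac{4100}{180 - 2 - 4 \left(-5 - 4\right) 4} = - \frac{4100}{180 - 2 \left(-4\right) \left(-9\right) 4} = - \frac{4100}{180 - 2 \cdot 36 \cdot 4} = - \frac{4100}{180 - 288} = - \frac{4100}{-108} = \left(-4100\right) \left(- \frac{1}{108}\right) = \frac{1025}{27}$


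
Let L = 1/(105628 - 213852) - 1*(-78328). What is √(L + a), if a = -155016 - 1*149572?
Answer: I*√41407114949531/13528 ≈ 475.67*I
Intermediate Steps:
a = -304588 (a = -155016 - 149572 = -304588)
L = 8476969471/108224 (L = 1/(-108224) + 78328 = -1/108224 + 78328 = 8476969471/108224 ≈ 78328.)
√(L + a) = √(8476969471/108224 - 304588) = √(-24486762241/108224) = I*√41407114949531/13528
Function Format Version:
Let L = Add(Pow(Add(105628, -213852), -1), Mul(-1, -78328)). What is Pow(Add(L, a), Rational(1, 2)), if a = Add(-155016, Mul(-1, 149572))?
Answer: Mul(Rational(1, 13528), I, Pow(41407114949531, Rational(1, 2))) ≈ Mul(475.67, I)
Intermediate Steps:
a = -304588 (a = Add(-155016, -149572) = -304588)
L = Rational(8476969471, 108224) (L = Add(Pow(-108224, -1), 78328) = Add(Rational(-1, 108224), 78328) = Rational(8476969471, 108224) ≈ 78328.)
Pow(Add(L, a), Rational(1, 2)) = Pow(Add(Rational(8476969471, 108224), -304588), Rational(1, 2)) = Pow(Rational(-24486762241, 108224), Rational(1, 2)) = Mul(Rational(1, 13528), I, Pow(41407114949531, Rational(1, 2)))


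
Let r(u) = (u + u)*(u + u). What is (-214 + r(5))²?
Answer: 12996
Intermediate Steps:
r(u) = 4*u² (r(u) = (2*u)*(2*u) = 4*u²)
(-214 + r(5))² = (-214 + 4*5²)² = (-214 + 4*25)² = (-214 + 100)² = (-114)² = 12996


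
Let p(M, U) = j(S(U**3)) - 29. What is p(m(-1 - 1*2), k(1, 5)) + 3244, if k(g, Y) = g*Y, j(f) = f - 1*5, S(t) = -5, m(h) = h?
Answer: 3205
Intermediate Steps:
j(f) = -5 + f (j(f) = f - 5 = -5 + f)
k(g, Y) = Y*g
p(M, U) = -39 (p(M, U) = (-5 - 5) - 29 = -10 - 29 = -39)
p(m(-1 - 1*2), k(1, 5)) + 3244 = -39 + 3244 = 3205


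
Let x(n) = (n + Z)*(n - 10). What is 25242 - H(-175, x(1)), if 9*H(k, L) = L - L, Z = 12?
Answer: 25242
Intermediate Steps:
x(n) = (-10 + n)*(12 + n) (x(n) = (n + 12)*(n - 10) = (12 + n)*(-10 + n) = (-10 + n)*(12 + n))
H(k, L) = 0 (H(k, L) = (L - L)/9 = (⅑)*0 = 0)
25242 - H(-175, x(1)) = 25242 - 1*0 = 25242 + 0 = 25242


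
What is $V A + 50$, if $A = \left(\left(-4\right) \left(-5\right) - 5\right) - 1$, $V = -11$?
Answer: $-104$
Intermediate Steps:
$A = 14$ ($A = \left(20 - 5\right) - 1 = 15 - 1 = 14$)
$V A + 50 = \left(-11\right) 14 + 50 = -154 + 50 = -104$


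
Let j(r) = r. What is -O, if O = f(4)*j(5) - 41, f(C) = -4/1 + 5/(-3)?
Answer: 208/3 ≈ 69.333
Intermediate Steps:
f(C) = -17/3 (f(C) = -4*1 + 5*(-1/3) = -4 - 5/3 = -17/3)
O = -208/3 (O = -17/3*5 - 41 = -85/3 - 41 = -208/3 ≈ -69.333)
-O = -1*(-208/3) = 208/3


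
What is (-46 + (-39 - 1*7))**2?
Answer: 8464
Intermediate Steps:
(-46 + (-39 - 1*7))**2 = (-46 + (-39 - 7))**2 = (-46 - 46)**2 = (-92)**2 = 8464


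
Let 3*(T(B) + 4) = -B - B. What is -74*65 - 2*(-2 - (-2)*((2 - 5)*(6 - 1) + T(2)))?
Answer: -14174/3 ≈ -4724.7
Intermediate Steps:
T(B) = -4 - 2*B/3 (T(B) = -4 + (-B - B)/3 = -4 + (-2*B)/3 = -4 - 2*B/3)
-74*65 - 2*(-2 - (-2)*((2 - 5)*(6 - 1) + T(2))) = -74*65 - 2*(-2 - (-2)*((2 - 5)*(6 - 1) + (-4 - 2/3*2))) = -4810 - 2*(-2 - (-2)*(-3*5 + (-4 - 4/3))) = -4810 - 2*(-2 - (-2)*(-15 - 16/3)) = -4810 - 2*(-2 - (-2)*(-61)/3) = -4810 - 2*(-2 - 1*122/3) = -4810 - 2*(-2 - 122/3) = -4810 - 2*(-128/3) = -4810 + 256/3 = -14174/3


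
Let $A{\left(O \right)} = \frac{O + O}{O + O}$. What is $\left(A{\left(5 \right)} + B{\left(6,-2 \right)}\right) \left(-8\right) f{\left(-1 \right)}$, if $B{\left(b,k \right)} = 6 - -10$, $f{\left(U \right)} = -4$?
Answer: $544$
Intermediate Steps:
$B{\left(b,k \right)} = 16$ ($B{\left(b,k \right)} = 6 + 10 = 16$)
$A{\left(O \right)} = 1$ ($A{\left(O \right)} = \frac{2 O}{2 O} = 2 O \frac{1}{2 O} = 1$)
$\left(A{\left(5 \right)} + B{\left(6,-2 \right)}\right) \left(-8\right) f{\left(-1 \right)} = \left(1 + 16\right) \left(-8\right) \left(-4\right) = 17 \left(-8\right) \left(-4\right) = \left(-136\right) \left(-4\right) = 544$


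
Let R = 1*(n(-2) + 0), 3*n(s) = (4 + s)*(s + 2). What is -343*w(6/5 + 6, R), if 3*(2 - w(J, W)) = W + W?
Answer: -686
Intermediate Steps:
n(s) = (2 + s)*(4 + s)/3 (n(s) = ((4 + s)*(s + 2))/3 = ((4 + s)*(2 + s))/3 = ((2 + s)*(4 + s))/3 = (2 + s)*(4 + s)/3)
R = 0 (R = 1*((8/3 + 2*(-2) + (1/3)*(-2)**2) + 0) = 1*((8/3 - 4 + (1/3)*4) + 0) = 1*((8/3 - 4 + 4/3) + 0) = 1*(0 + 0) = 1*0 = 0)
w(J, W) = 2 - 2*W/3 (w(J, W) = 2 - (W + W)/3 = 2 - 2*W/3)
-343*w(6/5 + 6, R) = -343*(2 - 2/3*0) = -343*(2 + 0) = -343*2 = -686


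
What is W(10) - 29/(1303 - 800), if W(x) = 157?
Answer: 78942/503 ≈ 156.94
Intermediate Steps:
W(10) - 29/(1303 - 800) = 157 - 29/(1303 - 800) = 157 - 29/503 = 78942/503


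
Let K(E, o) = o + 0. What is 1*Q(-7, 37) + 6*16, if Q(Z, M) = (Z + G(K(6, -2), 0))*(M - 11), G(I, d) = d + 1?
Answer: -60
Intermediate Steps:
K(E, o) = o
G(I, d) = 1 + d
Q(Z, M) = (1 + Z)*(-11 + M) (Q(Z, M) = (Z + (1 + 0))*(M - 11) = (Z + 1)*(-11 + M) = (1 + Z)*(-11 + M))
1*Q(-7, 37) + 6*16 = 1*(-11 + 37 - 11*(-7) + 37*(-7)) + 6*16 = 1*(-11 + 37 + 77 - 259) + 96 = 1*(-156) + 96 = -156 + 96 = -60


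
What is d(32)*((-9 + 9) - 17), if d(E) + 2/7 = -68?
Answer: 8126/7 ≈ 1160.9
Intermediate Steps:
d(E) = -478/7 (d(E) = -2/7 - 68 = -478/7)
d(32)*((-9 + 9) - 17) = -478*((-9 + 9) - 17)/7 = -478*(0 - 17)/7 = -478/7*(-17) = 8126/7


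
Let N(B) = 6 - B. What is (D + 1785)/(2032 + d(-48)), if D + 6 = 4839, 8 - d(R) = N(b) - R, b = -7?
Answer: 6618/1979 ≈ 3.3441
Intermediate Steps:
d(R) = -5 + R (d(R) = 8 - ((6 - 1*(-7)) - R) = 8 - ((6 + 7) - R) = 8 - (13 - R) = 8 + (-13 + R) = -5 + R)
D = 4833 (D = -6 + 4839 = 4833)
(D + 1785)/(2032 + d(-48)) = (4833 + 1785)/(2032 + (-5 - 48)) = 6618/(2032 - 53) = 6618/1979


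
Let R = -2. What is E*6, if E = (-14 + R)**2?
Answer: 1536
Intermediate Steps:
E = 256 (E = (-14 - 2)**2 = (-16)**2 = 256)
E*6 = 256*6 = 1536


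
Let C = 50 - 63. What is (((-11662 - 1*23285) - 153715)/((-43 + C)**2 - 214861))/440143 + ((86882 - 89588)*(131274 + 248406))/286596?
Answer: -2659554858523355818/741879831609675 ≈ -3584.9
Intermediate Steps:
C = -13
(((-11662 - 1*23285) - 153715)/((-43 + C)**2 - 214861))/440143 + ((86882 - 89588)*(131274 + 248406))/286596 = (((-11662 - 1*23285) - 153715)/((-43 - 13)**2 - 214861))/440143 + ((86882 - 89588)*(131274 + 248406))/286596 = (((-11662 - 23285) - 153715)/((-56)**2 - 214861))*(1/440143) - 2706*379680*(1/286596) = ((-34947 - 153715)/(3136 - 214861))*(1/440143) - 1027414080*1/286596 = -188662/(-211725)*(1/440143) - 28539280/7961 = -188662*(-1/211725)*(1/440143) - 28539280/7961 = (188662/211725)*(1/440143) - 28539280/7961 = 188662/93189276675 - 28539280/7961 = -2659554858523355818/741879831609675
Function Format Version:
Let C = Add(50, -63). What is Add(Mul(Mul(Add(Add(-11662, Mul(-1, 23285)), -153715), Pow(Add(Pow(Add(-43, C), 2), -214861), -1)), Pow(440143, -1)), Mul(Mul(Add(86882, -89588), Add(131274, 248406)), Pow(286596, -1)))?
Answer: Rational(-2659554858523355818, 741879831609675) ≈ -3584.9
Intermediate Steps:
C = -13
Add(Mul(Mul(Add(Add(-11662, Mul(-1, 23285)), -153715), Pow(Add(Pow(Add(-43, C), 2), -214861), -1)), Pow(440143, -1)), Mul(Mul(Add(86882, -89588), Add(131274, 248406)), Pow(286596, -1))) = Add(Mul(Mul(Add(Add(-11662, Mul(-1, 23285)), -153715), Pow(Add(Pow(Add(-43, -13), 2), -214861), -1)), Pow(440143, -1)), Mul(Mul(Add(86882, -89588), Add(131274, 248406)), Pow(286596, -1))) = Add(Mul(Mul(Add(Add(-11662, -23285), -153715), Pow(Add(Pow(-56, 2), -214861), -1)), Rational(1, 440143)), Mul(Mul(-2706, 379680), Rational(1, 286596))) = Add(Mul(Mul(Add(-34947, -153715), Pow(Add(3136, -214861), -1)), Rational(1, 440143)), Mul(-1027414080, Rational(1, 286596))) = Add(Mul(Mul(-188662, Pow(-211725, -1)), Rational(1, 440143)), Rational(-28539280, 7961)) = Add(Mul(Mul(-188662, Rational(-1, 211725)), Rational(1, 440143)), Rational(-28539280, 7961)) = Add(Mul(Rational(188662, 211725), Rational(1, 440143)), Rational(-28539280, 7961)) = Add(Rational(188662, 93189276675), Rational(-28539280, 7961)) = Rational(-2659554858523355818, 741879831609675)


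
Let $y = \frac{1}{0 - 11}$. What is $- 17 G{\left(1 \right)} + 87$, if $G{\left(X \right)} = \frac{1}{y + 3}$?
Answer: $\frac{2597}{32} \approx 81.156$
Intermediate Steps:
$y = - \frac{1}{11}$ ($y = \frac{1}{0 - 11} = \frac{1}{-11} = - \frac{1}{11} \approx -0.090909$)
$G{\left(X \right)} = \frac{11}{32}$ ($G{\left(X \right)} = \frac{1}{- \frac{1}{11} + 3} = \frac{1}{\frac{32}{11}} = \frac{11}{32}$)
$- 17 G{\left(1 \right)} + 87 = \left(-17\right) \frac{11}{32} + 87 = - \frac{187}{32} + 87 = \frac{2597}{32}$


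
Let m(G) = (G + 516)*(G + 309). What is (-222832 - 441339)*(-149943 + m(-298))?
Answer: 97995110195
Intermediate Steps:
m(G) = (309 + G)*(516 + G) (m(G) = (516 + G)*(309 + G) = (309 + G)*(516 + G))
(-222832 - 441339)*(-149943 + m(-298)) = (-222832 - 441339)*(-149943 + (159444 + (-298)**2 + 825*(-298))) = -664171*(-149943 + (159444 + 88804 - 245850)) = -664171*(-149943 + 2398) = -664171*(-147545) = 97995110195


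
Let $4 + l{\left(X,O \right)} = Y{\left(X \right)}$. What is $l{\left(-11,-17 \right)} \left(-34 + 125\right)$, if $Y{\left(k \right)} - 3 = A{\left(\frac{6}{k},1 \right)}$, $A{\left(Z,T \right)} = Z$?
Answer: $- \frac{1547}{11} \approx -140.64$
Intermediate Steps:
$Y{\left(k \right)} = 3 + \frac{6}{k}$
$l{\left(X,O \right)} = -1 + \frac{6}{X}$ ($l{\left(X,O \right)} = -4 + \left(3 + \frac{6}{X}\right) = -1 + \frac{6}{X}$)
$l{\left(-11,-17 \right)} \left(-34 + 125\right) = \frac{6 - -11}{-11} \left(-34 + 125\right) = - \frac{6 + 11}{11} \cdot 91 = \left(- \frac{1}{11}\right) 17 \cdot 91 = \left(- \frac{17}{11}\right) 91 = - \frac{1547}{11}$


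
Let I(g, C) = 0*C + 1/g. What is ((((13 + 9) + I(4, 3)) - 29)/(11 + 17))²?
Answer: 729/12544 ≈ 0.058115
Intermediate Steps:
I(g, C) = 1/g (I(g, C) = 0 + 1/g = 1/g)
((((13 + 9) + I(4, 3)) - 29)/(11 + 17))² = ((((13 + 9) + 1/4) - 29)/(11 + 17))² = (((22 + ¼) - 29)/28)² = ((89/4 - 29)*(1/28))² = (-27/4*1/28)² = (-27/112)² = 729/12544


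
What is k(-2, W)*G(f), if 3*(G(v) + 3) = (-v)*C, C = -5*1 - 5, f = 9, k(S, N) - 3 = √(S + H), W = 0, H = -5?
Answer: 81 + 27*I*√7 ≈ 81.0 + 71.435*I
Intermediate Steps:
k(S, N) = 3 + √(-5 + S) (k(S, N) = 3 + √(S - 5) = 3 + √(-5 + S))
C = -10 (C = -5 - 5 = -10)
G(v) = -3 + 10*v/3 (G(v) = -3 + (-v*(-10))/3 = -3 + (10*v)/3 = -3 + 10*v/3)
k(-2, W)*G(f) = (3 + √(-5 - 2))*(-3 + (10/3)*9) = (3 + √(-7))*(-3 + 30) = (3 + I*√7)*27 = 81 + 27*I*√7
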